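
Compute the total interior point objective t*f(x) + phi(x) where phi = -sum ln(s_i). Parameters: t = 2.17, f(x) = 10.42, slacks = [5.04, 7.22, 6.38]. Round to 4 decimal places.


Step 1: Compute log-barrier.
ln values: [1.6174, 1.9769, 1.8532]
phi = -(1.6174 + 1.9769 + 1.8532) = -5.4474
Step 2: Compute augmented objective.
t*f(x) = 2.17*10.42 = 22.6114
Total = 22.6114 - 5.4474 = 17.164


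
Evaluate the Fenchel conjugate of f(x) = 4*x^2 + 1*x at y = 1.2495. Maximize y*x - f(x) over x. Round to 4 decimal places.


f*(y) = sup_x {y*x - a*x^2 - b*x} = sup_x {(y-b)*x - a*x^2}
FOC: (y - b) - 2a*x = 0 => x* = (y - b)/(2a)
x* = (1.2495 - 1)/(2*4) = 0.0312
f*(1.2495) = (y-b)^2/(4a) = (1.2495 - 1)^2/(4*4)
= 0.0623/16 = 0.0039


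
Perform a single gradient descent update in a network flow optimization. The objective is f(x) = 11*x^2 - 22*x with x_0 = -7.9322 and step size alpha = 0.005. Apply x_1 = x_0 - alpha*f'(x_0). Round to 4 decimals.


We compute the gradient at x_0 and apply the update.
f'(x) = 22*x - 22
f'(-7.9322) = 22*-7.9322 - 22 = -196.5084
x_1 = -7.9322 - 0.005*-196.5084 = -6.9497


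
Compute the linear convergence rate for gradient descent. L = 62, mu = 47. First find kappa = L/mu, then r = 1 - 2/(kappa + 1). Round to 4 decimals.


Step 1: Compute the condition number.
kappa = L/mu = 62/47 = 1.3191
Step 2: Compute the convergence rate.
r = 1 - 2/(kappa + 1) = 1 - 2*mu/(L + mu) = (L - mu)/(L + mu) = 15/109 = 0.1376


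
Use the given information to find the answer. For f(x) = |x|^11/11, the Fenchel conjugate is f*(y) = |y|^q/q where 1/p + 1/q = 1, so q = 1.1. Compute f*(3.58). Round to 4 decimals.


The conjugate exponent q satisfies 1/p + 1/q = 1.
p = 11, so q = 11/(11 - 1) = 1.1
|y|^q = 3.58^1.1 = 4.067
f*(3.58) = 4.067 / 1.1 = 3.6972


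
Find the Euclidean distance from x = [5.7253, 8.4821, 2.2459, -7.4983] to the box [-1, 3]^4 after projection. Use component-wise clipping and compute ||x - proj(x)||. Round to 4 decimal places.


Project each component onto [-1, 3].
clip(5.7253) = 3.0, clip(8.4821) = 3.0, clip(2.2459) = 2.2459, clip(-7.4983) = -1.0
Projection = [3.0, 3.0, 2.2459, -1.0]
Squared diffs: [7.4273, 30.0534, 0.0, 42.2279]
Distance = sqrt(79.7086) = 8.928


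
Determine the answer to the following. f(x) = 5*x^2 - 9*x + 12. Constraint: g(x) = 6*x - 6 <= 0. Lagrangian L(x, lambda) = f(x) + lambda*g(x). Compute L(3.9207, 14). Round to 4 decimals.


Step 1: Evaluate f(x).
f(3.9207) = 5*3.9207^2 - 9*3.9207 + 12 = 53.5731
Step 2: Evaluate g(x).
g(3.9207) = 6*3.9207 - 6 = 17.5242
Step 3: Compute Lagrangian.
L = 53.5731 + 14*17.5242 = 298.9119


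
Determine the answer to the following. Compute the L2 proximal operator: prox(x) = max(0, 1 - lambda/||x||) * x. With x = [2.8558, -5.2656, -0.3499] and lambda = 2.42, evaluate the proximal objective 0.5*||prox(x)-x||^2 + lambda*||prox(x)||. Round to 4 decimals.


Step 1: Compute ||x||.
||x|| = 6.0004
Step 2: Compute scaling factor.
scale = max(0, 1 - 2.42/6.0004) = 0.5967
Step 3: prox(x) = [1.704, -3.1419, -0.2088]
||prox(x)|| = 3.5804
Step 4: Proximal objective.
0.5*||prox-x||^2 = 2.9282
lambda*||prox|| = 8.6646
Total = 11.5927


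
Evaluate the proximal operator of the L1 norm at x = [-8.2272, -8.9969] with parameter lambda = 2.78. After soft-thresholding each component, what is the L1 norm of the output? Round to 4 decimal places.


Soft-thresholding with lambda = 2.78:
prox(-8.2272) = sign(-8.2272)*max(|-8.2272| - 2.78, 0) = -5.4472
prox(-8.9969) = sign(-8.9969)*max(|-8.9969| - 2.78, 0) = -6.2169
prox(x) = [-5.4472, -6.2169]
||prox(x)||_1 = 5.4472 + 6.2169 = 11.6641


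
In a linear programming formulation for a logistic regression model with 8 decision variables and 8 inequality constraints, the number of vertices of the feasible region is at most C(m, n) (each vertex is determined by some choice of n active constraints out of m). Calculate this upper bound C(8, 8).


Each vertex corresponds to some choice of n active constraints out of m, so the number of vertices is at most C(m, n) = m! / (n!(m-n)!).
m = 8, n = 8
Numerator: 8 * 7 * 6 * 5 * 4 * 3 * 2 * 1
Denominator: 8! = 40320
C(8, 8) = 1


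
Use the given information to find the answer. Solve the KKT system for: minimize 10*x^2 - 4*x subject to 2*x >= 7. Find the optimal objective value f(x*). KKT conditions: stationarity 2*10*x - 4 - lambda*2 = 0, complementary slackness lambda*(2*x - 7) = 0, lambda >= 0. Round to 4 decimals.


Step 1: Try lambda = 0 (constraint inactive).
x_unc = 4/(2*10) = 0.2
Check: 2*0.2 = 0.4 < 7 -- violated!
Step 2: Constraint must be active: 2*x = 7
x* = 7/2 = 3.5
lambda = (2*10*3.5 - 4)/2 = 33.0
Step 3: Compute optimal value.
f(x*) = 10*3.5^2 - 4*3.5 = 108.5


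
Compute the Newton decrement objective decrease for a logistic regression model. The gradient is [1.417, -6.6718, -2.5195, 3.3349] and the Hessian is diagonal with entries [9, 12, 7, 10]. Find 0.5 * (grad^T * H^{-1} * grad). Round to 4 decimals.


Step 1: H is diagonal, so H^(-1) * g = [0.1574, -0.556, -0.3599, 0.3335].
Step 2: g^T H^(-1) g = sum_i g_i^2 / H_ii
  = (1.417)^2/9 + (-6.6718)^2/12 + (-2.5195)^2/7 + (3.3349)^2/10
  = 0.2231 + 3.7094 + 0.9068 + 1.1122 = 5.9515
Step 3: Objective decrease = 0.5 * g^T H^(-1) g = 2.9758


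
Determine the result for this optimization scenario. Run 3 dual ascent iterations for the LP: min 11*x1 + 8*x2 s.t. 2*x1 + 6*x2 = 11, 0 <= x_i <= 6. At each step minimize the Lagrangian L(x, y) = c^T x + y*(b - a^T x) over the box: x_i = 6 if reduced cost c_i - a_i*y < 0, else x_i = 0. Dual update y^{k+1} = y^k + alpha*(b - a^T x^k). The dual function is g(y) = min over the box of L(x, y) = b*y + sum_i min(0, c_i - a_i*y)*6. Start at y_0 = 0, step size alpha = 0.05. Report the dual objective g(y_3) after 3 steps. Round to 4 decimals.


Dual ascent for LP: min 11*x1 + 8*x2, 2*x1 + 6*x2 = 11, 0 <= x_i <= 6
Step 1: y^k = 0.0, reduced costs: (11.0, 8.0)
  x^k = (0.0, 0.0), subgradient = b - a^T x = 11.0
  y^{k+1} = 0.0 + 0.05*11.0 = 0.55
Step 2: y^k = 0.55, reduced costs: (9.9, 4.7)
  x^k = (0.0, 0.0), subgradient = b - a^T x = 11.0
  y^{k+1} = 0.55 + 0.05*11.0 = 1.1
Step 3: y^k = 1.1, reduced costs: (8.8, 1.4)
  x^k = (0.0, 0.0), subgradient = b - a^T x = 11.0
  y^{k+1} = 1.1 + 0.05*11.0 = 1.65
Dual objective at y_3 = 1.65: reduced costs (7.7, -1.9), box minimizer x = (0.0, 6.0)
g(y_3) = b*y + (c1 - a1*y)*x1 + (c2 - a2*y)*x2 = 11*1.65 + 7.7*0.0 + (-1.9)*6.0 = 18.15 + 0.0 - 11.4 = 6.75


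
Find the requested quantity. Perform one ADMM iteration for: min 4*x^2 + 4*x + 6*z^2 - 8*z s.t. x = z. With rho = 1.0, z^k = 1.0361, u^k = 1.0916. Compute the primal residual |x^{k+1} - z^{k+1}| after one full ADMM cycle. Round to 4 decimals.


ADMM iteration with rho = 1.0, z^k = 1.0361, u^k = 1.0916
Step 1: x-update.
Minimize 4*x^2 + 4*x + (1.0/2)*(x - 1.0361 + 1.0916)^2
FOC: (2*4 + 1.0)*x = -4 + 1.0*(1.0361 - 1.0916)
x^{k+1} = -0.4506
Step 2: z-update.
Minimize 6*z^2 - 8*z + (1.0/2)*(-0.4506 - z + 1.0916)^2
FOC: (2*6 + 1.0)*z = 8 + 1.0*(-0.4506 + 1.0916)
z^{k+1} = 0.6647
Step 3: u-update.
u^{k+1} = 1.0916 - 0.4506 - 0.6647 = -0.0237
Step 4: Primal residual = |-0.4506 - 0.6647| = 1.1153


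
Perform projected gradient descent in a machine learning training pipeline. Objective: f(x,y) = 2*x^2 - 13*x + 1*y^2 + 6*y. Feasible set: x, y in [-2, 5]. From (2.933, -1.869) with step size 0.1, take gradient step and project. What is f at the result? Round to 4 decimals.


Step 1: Compute gradient at (2.933, -1.869).
grad_x = 2*2*2.933 - 13 = -1.268
grad_y = 2*1*-1.869 + 6 = 2.262
Step 2: Gradient step.
x_raw = 2.933 - 0.1*-1.268 = 3.0598
y_raw = -1.869 - 0.1*2.262 = -2.0952
Step 3: Project onto [-2, 5].
x_proj = clip(3.0598) = 3.0598
y_proj = clip(-2.0952) = -2.0
Step 4: Evaluate f.
f(3.0598, -2.0) = -29.0526


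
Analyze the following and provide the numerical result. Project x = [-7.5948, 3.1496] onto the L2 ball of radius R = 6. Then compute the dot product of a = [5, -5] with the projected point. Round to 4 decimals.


Step 1: Compute ||x|| (intermediates to 6 decimals).
||x|| = sqrt((-7.5948)^2 + 3.1496^2) = 8.221981
Step 2: Project.
Since ||x|| > R, scale = R/||x|| = 6/8.221981 = 0.729751, proj(x) = scale * x
proj(x) = [-5.542313, 2.298424]
Step 3: Dot product.
a^T * proj(x) = 5*(-5.542313) - 5*2.298424 = -39.2037


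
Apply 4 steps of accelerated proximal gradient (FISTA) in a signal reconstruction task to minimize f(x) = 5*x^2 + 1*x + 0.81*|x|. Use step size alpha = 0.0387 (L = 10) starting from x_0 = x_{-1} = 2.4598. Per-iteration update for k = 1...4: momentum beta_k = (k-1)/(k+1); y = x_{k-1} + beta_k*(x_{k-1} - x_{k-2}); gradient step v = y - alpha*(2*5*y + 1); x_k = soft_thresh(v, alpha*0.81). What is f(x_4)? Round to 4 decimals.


FISTA on f(x) = 5*x^2 + 1*x + 0.81*|x|
L = 10, alpha = 0.0387
Iteration 1: beta = 0.0, y = 2.4598 + 0.0*(2.4598 - 2.4598) = 2.4598
  grad(y) = 25.598, v = y - alpha*grad = 1.4692
  prox(v) = soft_thresh(1.4692, 0.0313) = 1.4378
Iteration 2: beta = 0.3333, y = 1.4378 + 0.3333*(1.4378 - 2.4598) = 1.0971
  grad(y) = 11.9715, v = y - alpha*grad = 0.6339
  prox(v) = soft_thresh(0.6339, 0.0313) = 0.6025
Iteration 3: beta = 0.5, y = 0.6025 + 0.5*(0.6025 - 1.4378) = 0.1849
  grad(y) = 2.8485, v = y - alpha*grad = 0.0746
  prox(v) = soft_thresh(0.0746, 0.0313) = 0.0433
Iteration 4: beta = 0.6, y = 0.0433 + 0.6*(0.0433 - 0.6025) = -0.2923
  grad(y) = -1.9228, v = y - alpha*grad = -0.2179
  prox(v) = soft_thresh(-0.2179, 0.0313) = -0.1865
f(x_4) = 5*(-0.1865)^2 + 1*(-0.1865) + 0.81*|-0.1865| = 0.1385


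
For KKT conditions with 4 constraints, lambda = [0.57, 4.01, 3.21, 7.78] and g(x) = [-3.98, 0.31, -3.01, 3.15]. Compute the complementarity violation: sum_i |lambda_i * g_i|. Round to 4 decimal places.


KKT complementary slackness check:
lambda_1 * g_1 = 0.57 * -3.98 = -2.2686
lambda_2 * g_2 = 4.01 * 0.31 = 1.2431
lambda_3 * g_3 = 3.21 * -3.01 = -9.6621
lambda_4 * g_4 = 7.78 * 3.15 = 24.507
Total violation = 2.2686 + 1.2431 + 9.6621 + 24.507 = 37.6808


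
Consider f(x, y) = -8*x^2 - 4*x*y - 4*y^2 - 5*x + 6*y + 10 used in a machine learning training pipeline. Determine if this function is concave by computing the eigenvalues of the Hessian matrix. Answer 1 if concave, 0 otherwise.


The Hessian of f(x,y) = -8*x^2 - 4*x*y - 4*y^2 - 5*x + 6*y + 10 is:
H = [[-16, -4], [-4, -8]]
Trace = -16 - 8 = -24
Determinant = -16*-8 - (-4)^2 = 112
Discriminant = (-24)^2 - 4*112 = 128.0
Eigenvalues: lambda_1 = -17.6569, lambda_2 = -6.3431
The function is concave.

1


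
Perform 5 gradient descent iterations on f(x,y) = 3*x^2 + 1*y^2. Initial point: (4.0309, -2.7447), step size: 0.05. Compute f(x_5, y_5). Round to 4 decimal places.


Gradient descent on f(x,y) = 3*x^2 + 1*y^2.
Starting point: (4.0309, -2.7447), alpha = 0.05
Step 1: grad_x = 2*3*4.0309 = 24.1854, grad_y = 2*1*-2.7447 = -5.4894
  x_1 = 4.0309 - 0.05*24.1854 = 2.8216
  y_1 = -2.7447 - 0.05*-5.4894 = -2.4702
Step 2: grad_x = 2*3*2.8216 = 16.9298, grad_y = 2*1*-2.4702 = -4.9405
  x_2 = 2.8216 - 0.05*16.9298 = 1.9751
  y_2 = -2.4702 - 0.05*-4.9405 = -2.2232
Step 3: grad_x = 2*3*1.9751 = 11.8508, grad_y = 2*1*-2.2232 = -4.4464
  x_3 = 1.9751 - 0.05*11.8508 = 1.3826
  y_3 = -2.2232 - 0.05*-4.4464 = -2.0009
Step 4: grad_x = 2*3*1.3826 = 8.2956, grad_y = 2*1*-2.0009 = -4.0018
  x_4 = 1.3826 - 0.05*8.2956 = 0.9678
  y_4 = -2.0009 - 0.05*-4.0018 = -1.8008
Step 5: grad_x = 2*3*0.9678 = 5.8069, grad_y = 2*1*-1.8008 = -3.6016
  x_5 = 0.9678 - 0.05*5.8069 = 0.6775
  y_5 = -1.8008 - 0.05*-3.6016 = -1.6207
f(0.6775, -1.6207) = 3*0.6775^2 + 1*(-1.6207)^2 = 4.0036


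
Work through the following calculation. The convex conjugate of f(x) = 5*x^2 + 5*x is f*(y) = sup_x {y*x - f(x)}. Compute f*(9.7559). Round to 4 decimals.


f*(y) = sup_x {y*x - a*x^2 - b*x} = sup_x {(y-b)*x - a*x^2}
FOC: (y - b) - 2a*x = 0 => x* = (y - b)/(2a)
x* = (9.7559 - 5)/(2*5) = 0.4756
f*(9.7559) = (y-b)^2/(4a) = (9.7559 - 5)^2/(4*5)
= 22.6186/20 = 1.1309


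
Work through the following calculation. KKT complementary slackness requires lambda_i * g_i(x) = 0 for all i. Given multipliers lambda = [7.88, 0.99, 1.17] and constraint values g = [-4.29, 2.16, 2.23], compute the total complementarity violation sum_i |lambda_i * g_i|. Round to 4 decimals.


KKT complementary slackness check:
lambda_1 * g_1 = 7.88 * -4.29 = -33.8052
lambda_2 * g_2 = 0.99 * 2.16 = 2.1384
lambda_3 * g_3 = 1.17 * 2.23 = 2.6091
Total violation = 33.8052 + 2.1384 + 2.6091 = 38.5527


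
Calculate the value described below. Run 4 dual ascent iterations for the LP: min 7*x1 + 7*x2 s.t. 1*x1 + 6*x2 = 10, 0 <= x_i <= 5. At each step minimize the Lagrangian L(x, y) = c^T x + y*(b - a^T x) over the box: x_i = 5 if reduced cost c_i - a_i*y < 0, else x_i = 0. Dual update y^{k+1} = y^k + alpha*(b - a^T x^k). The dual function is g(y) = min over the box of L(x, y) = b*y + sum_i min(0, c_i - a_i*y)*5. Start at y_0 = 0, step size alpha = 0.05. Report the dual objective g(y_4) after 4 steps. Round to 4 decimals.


Dual ascent for LP: min 7*x1 + 7*x2, 1*x1 + 6*x2 = 10, 0 <= x_i <= 5
Step 1: y^k = 0.0, reduced costs: (7.0, 7.0)
  x^k = (0.0, 0.0), subgradient = b - a^T x = 10.0
  y^{k+1} = 0.0 + 0.05*10.0 = 0.5
Step 2: y^k = 0.5, reduced costs: (6.5, 4.0)
  x^k = (0.0, 0.0), subgradient = b - a^T x = 10.0
  y^{k+1} = 0.5 + 0.05*10.0 = 1.0
Step 3: y^k = 1.0, reduced costs: (6.0, 1.0)
  x^k = (0.0, 0.0), subgradient = b - a^T x = 10.0
  y^{k+1} = 1.0 + 0.05*10.0 = 1.5
Step 4: y^k = 1.5, reduced costs: (5.5, -2.0)
  x^k = (0.0, 5.0), subgradient = b - a^T x = -20.0
  y^{k+1} = 1.5 + 0.05*-20.0 = 0.5
Dual objective at y_4 = 0.5: reduced costs (6.5, 4.0), box minimizer x = (0.0, 0.0)
g(y_4) = b*y + (c1 - a1*y)*x1 + (c2 - a2*y)*x2 = 10*0.5 + 6.5*0.0 + 4.0*0.0 = 5.0 + 0.0 + 0.0 = 5.0


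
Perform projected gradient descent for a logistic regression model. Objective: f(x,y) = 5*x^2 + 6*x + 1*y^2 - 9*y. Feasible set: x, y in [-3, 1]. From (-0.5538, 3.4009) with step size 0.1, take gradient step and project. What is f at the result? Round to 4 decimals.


Step 1: Compute gradient at (-0.5538, 3.4009).
grad_x = 2*5*-0.5538 + 6 = 0.462
grad_y = 2*1*3.4009 - 9 = -2.1982
Step 2: Gradient step.
x_raw = -0.5538 - 0.1*0.462 = -0.6
y_raw = 3.4009 - 0.1*-2.1982 = 3.6207
Step 3: Project onto [-3, 1].
x_proj = clip(-0.6) = -0.6
y_proj = clip(3.6207) = 1.0
Step 4: Evaluate f.
f(-0.6, 1.0) = -9.8


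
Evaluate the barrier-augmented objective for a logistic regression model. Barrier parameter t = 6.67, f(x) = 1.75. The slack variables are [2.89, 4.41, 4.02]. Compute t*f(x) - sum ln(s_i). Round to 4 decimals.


Step 1: Compute log-barrier.
ln values: [1.0613, 1.4839, 1.3913]
phi = -(1.0613 + 1.4839 + 1.3913) = -3.9364
Step 2: Compute augmented objective.
t*f(x) = 6.67*1.75 = 11.6725
Total = 11.6725 - 3.9364 = 7.7361


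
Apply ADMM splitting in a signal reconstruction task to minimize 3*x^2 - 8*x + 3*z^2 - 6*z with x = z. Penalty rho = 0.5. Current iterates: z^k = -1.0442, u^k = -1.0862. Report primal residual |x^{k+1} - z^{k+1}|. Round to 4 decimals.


ADMM iteration with rho = 0.5, z^k = -1.0442, u^k = -1.0862
Step 1: x-update.
Minimize 3*x^2 - 8*x + (0.5/2)*(x + 1.0442 - 1.0862)^2
FOC: (2*3 + 0.5)*x = 8 + 0.5*(-1.0442 + 1.0862)
x^{k+1} = 1.234
Step 2: z-update.
Minimize 3*z^2 - 6*z + (0.5/2)*(1.234 - z - 1.0862)^2
FOC: (2*3 + 0.5)*z = 6 + 0.5*(1.234 - 1.0862)
z^{k+1} = 0.9344
Step 3: u-update.
u^{k+1} = -1.0862 + 1.234 - 0.9344 = -0.7866
Step 4: Primal residual = |1.234 - 0.9344| = 0.2996


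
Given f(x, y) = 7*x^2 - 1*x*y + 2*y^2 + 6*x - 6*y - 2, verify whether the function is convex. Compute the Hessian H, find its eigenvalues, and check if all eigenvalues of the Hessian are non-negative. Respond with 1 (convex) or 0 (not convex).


The Hessian of f(x,y) = 7*x^2 - 1*x*y + 2*y^2 + 6*x - 6*y - 2 is:
H = [[14, -1], [-1, 4]]
Trace = 14 + 4 = 18
Determinant = 14*4 - (-1)^2 = 55
Discriminant = (18)^2 - 4*55 = 104.0
Eigenvalues: lambda_1 = 3.901, lambda_2 = 14.099
The function is convex.

1


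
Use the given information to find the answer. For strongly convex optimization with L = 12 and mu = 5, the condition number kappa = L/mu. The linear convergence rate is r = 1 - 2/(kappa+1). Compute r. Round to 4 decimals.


Step 1: Compute the condition number.
kappa = L/mu = 12/5 = 2.4
Step 2: Compute the convergence rate.
r = 1 - 2/(kappa + 1) = 1 - 2*mu/(L + mu) = (L - mu)/(L + mu) = 7/17 = 0.4118


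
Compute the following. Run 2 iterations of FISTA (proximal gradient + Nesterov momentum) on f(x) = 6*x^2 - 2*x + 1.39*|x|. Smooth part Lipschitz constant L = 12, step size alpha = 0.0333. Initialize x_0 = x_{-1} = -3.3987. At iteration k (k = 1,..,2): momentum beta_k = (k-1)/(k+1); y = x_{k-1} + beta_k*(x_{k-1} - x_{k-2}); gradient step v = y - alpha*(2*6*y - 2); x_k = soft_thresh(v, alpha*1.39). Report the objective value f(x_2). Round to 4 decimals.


FISTA on f(x) = 6*x^2 - 2*x + 1.39*|x|
L = 12, alpha = 0.0333
Iteration 1: beta = 0.0, y = -3.3987 + 0.0*(-3.3987 + 3.3987) = -3.3987
  grad(y) = -42.7844, v = y - alpha*grad = -1.974
  prox(v) = soft_thresh(-1.974, 0.0463) = -1.9277
Iteration 2: beta = 0.3333, y = -1.9277 + 0.3333*(-1.9277 + 3.3987) = -1.4374
  grad(y) = -19.2483, v = y - alpha*grad = -0.7964
  prox(v) = soft_thresh(-0.7964, 0.0463) = -0.7501
f(x_2) = 6*(-0.7501)^2 - 2*(-0.7501) + 1.39*|-0.7501| = 5.9188


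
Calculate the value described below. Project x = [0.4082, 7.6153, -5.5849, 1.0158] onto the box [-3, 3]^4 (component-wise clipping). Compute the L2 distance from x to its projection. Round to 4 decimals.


Project each component onto [-3, 3].
clip(0.4082) = 0.4082, clip(7.6153) = 3.0, clip(-5.5849) = -3.0, clip(1.0158) = 1.0158
Projection = [0.4082, 3.0, -3.0, 1.0158]
Squared diffs: [0.0, 21.301, 6.6817, 0.0]
Distance = sqrt(27.9827) = 5.2899


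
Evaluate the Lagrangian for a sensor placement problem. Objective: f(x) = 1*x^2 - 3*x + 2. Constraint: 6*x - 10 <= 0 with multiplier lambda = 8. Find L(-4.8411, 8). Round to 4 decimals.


Step 1: Evaluate f(x).
f(-4.8411) = 1*(-4.8411)^2 - 3*(-4.8411) + 2 = 39.9595
Step 2: Evaluate g(x).
g(-4.8411) = 6*-4.8411 - 10 = -39.0466
Step 3: Compute Lagrangian.
L = 39.9595 + 8*-39.0466 = -272.4133


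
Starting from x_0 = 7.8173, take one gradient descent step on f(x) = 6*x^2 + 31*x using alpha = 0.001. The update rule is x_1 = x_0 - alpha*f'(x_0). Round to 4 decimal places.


We compute the gradient at x_0 and apply the update.
f'(x) = 12*x + 31
f'(7.8173) = 12*7.8173 + 31 = 124.8076
x_1 = 7.8173 - 0.001*124.8076 = 7.6925


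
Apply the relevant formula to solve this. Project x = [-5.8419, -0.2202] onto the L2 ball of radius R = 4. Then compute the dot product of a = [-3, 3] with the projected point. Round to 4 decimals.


Step 1: Compute ||x|| (intermediates to 6 decimals).
||x|| = sqrt((-5.8419)^2 + (-0.2202)^2) = 5.846049
Step 2: Project.
Since ||x|| > R, scale = R/||x|| = 4/5.846049 = 0.684223, proj(x) = scale * x
proj(x) = [-3.997162, -0.150666]
Step 3: Dot product.
a^T * proj(x) = -3*(-3.997162) + 3*(-0.150666) = 11.5395


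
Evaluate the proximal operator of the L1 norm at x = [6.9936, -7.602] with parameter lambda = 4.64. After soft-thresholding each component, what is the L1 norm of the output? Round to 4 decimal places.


Soft-thresholding with lambda = 4.64:
prox(6.9936) = sign(6.9936)*max(|6.9936| - 4.64, 0) = 2.3536
prox(-7.602) = sign(-7.602)*max(|-7.602| - 4.64, 0) = -2.962
prox(x) = [2.3536, -2.962]
||prox(x)||_1 = 2.3536 + 2.962 = 5.3156


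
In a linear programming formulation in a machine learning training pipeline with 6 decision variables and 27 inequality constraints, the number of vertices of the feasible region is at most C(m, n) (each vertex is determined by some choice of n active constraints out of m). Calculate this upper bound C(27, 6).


Each vertex corresponds to some choice of n active constraints out of m, so the number of vertices is at most C(m, n) = m! / (n!(m-n)!).
m = 27, n = 6
Numerator: 27 * 26 * 25 * 24 * 23 * 22
Denominator: 6! = 720
C(27, 6) = 296010


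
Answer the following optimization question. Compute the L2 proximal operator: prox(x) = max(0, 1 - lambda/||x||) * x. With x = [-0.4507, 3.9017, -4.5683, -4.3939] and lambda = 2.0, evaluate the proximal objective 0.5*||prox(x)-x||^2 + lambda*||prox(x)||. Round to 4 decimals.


Step 1: Compute ||x||.
||x|| = 7.4567
Step 2: Compute scaling factor.
scale = max(0, 1 - 2.0/7.4567) = 0.7318
Step 3: prox(x) = [-0.3298, 2.8552, -3.343, -3.2154]
||prox(x)|| = 5.4567
Step 4: Proximal objective.
0.5*||prox-x||^2 = 2.0
lambda*||prox|| = 10.9134
Total = 12.9134


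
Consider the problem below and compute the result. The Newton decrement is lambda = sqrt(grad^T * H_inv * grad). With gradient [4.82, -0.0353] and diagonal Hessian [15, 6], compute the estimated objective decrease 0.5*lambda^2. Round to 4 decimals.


Step 1: H is diagonal, so H^(-1) * g = [0.3213, -0.0059].
Step 2: g^T H^(-1) g = sum_i g_i^2 / H_ii
  = (4.82)^2/15 + (-0.0353)^2/6
  = 1.5488 + 0.0002 = 1.549
Step 3: Objective decrease = 0.5 * g^T H^(-1) g = 0.7745


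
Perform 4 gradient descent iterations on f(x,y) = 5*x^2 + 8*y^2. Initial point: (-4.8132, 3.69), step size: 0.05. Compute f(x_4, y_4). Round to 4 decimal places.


Gradient descent on f(x,y) = 5*x^2 + 8*y^2.
Starting point: (-4.8132, 3.69), alpha = 0.05
Step 1: grad_x = 2*5*-4.8132 = -48.132, grad_y = 2*8*3.69 = 59.04
  x_1 = -4.8132 - 0.05*-48.132 = -2.4066
  y_1 = 3.69 - 0.05*59.04 = 0.738
Step 2: grad_x = 2*5*-2.4066 = -24.066, grad_y = 2*8*0.738 = 11.808
  x_2 = -2.4066 - 0.05*-24.066 = -1.2033
  y_2 = 0.738 - 0.05*11.808 = 0.1476
Step 3: grad_x = 2*5*-1.2033 = -12.033, grad_y = 2*8*0.1476 = 2.3616
  x_3 = -1.2033 - 0.05*-12.033 = -0.6017
  y_3 = 0.1476 - 0.05*2.3616 = 0.0295
Step 4: grad_x = 2*5*-0.6017 = -6.0165, grad_y = 2*8*0.0295 = 0.4723
  x_4 = -0.6017 - 0.05*-6.0165 = -0.3008
  y_4 = 0.0295 - 0.05*0.4723 = 0.0059
f(-0.3008, 0.0059) = 5*(-0.3008)^2 + 8*0.0059^2 = 0.4528


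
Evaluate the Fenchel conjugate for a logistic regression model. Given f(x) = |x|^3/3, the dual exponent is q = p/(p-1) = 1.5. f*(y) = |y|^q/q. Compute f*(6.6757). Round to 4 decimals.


The conjugate exponent q satisfies 1/p + 1/q = 1.
p = 3, so q = 3/(3 - 1) = 1.5
|y|^q = 6.6757^1.5 = 17.2483
f*(6.6757) = 17.2483 / 1.5 = 11.4988


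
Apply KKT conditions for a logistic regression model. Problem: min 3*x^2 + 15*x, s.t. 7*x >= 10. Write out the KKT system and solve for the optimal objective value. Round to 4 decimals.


Step 1: Try lambda = 0 (constraint inactive).
x_unc = -15/(2*3) = -2.5
Check: 7*-2.5 = -17.5 < 10 -- violated!
Step 2: Constraint must be active: 7*x = 10
x* = 10/7 = 1.4286 (rounded; the exact value 10/7 is used below)
lambda = (2*3*(10/7) + 15)/7 = 3.3673
Step 3: Compute optimal value.
f(x*) = 3*(10/7)^2 + 15*(10/7) = 27.551


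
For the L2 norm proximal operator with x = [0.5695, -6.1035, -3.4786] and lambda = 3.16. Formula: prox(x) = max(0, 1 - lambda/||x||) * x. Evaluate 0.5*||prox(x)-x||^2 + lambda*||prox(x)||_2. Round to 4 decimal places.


Step 1: Compute ||x||.
||x|| = 7.0482
Step 2: Compute scaling factor.
scale = max(0, 1 - 3.16/7.0482) = 0.5517
Step 3: prox(x) = [0.3142, -3.3671, -1.919]
||prox(x)|| = 3.8882
Step 4: Proximal objective.
0.5*||prox-x||^2 = 4.9928
lambda*||prox|| = 12.2867
Total = 17.2796


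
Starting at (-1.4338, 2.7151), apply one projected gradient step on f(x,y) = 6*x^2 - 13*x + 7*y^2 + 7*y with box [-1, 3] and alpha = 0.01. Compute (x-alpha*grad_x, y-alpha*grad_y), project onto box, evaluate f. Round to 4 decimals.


Step 1: Compute gradient at (-1.4338, 2.7151).
grad_x = 2*6*-1.4338 - 13 = -30.2056
grad_y = 2*7*2.7151 + 7 = 45.0114
Step 2: Gradient step.
x_raw = -1.4338 - 0.01*-30.2056 = -1.1317
y_raw = 2.7151 - 0.01*45.0114 = 2.265
Step 3: Project onto [-1, 3].
x_proj = clip(-1.1317) = -1.0
y_proj = clip(2.265) = 2.265
Step 4: Evaluate f.
f(-1.0, 2.265) = 70.766


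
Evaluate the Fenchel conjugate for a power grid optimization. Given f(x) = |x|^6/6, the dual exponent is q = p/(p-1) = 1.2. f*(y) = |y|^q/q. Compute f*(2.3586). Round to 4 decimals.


The conjugate exponent q satisfies 1/p + 1/q = 1.
p = 6, so q = 6/(6 - 1) = 1.2
|y|^q = 2.3586^1.2 = 2.8002
f*(2.3586) = 2.8002 / 1.2 = 2.3335


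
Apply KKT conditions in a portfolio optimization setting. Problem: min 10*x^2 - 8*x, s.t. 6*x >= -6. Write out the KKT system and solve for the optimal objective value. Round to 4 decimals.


Step 1: Try lambda = 0 (constraint inactive).
Stationarity: 2*10*x - 8 = 0
x* = 8/(2*10) = 0.4
Check constraint: 6*0.4 = 2.4 >= -6 -- satisfied.
Step 2: Compute optimal value.
f(x*) = 10*0.4^2 - 8*0.4 = -1.6


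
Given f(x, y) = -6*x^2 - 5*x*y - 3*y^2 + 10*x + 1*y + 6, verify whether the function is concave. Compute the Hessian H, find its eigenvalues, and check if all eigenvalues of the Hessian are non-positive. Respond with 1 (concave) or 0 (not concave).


The Hessian of f(x,y) = -6*x^2 - 5*x*y - 3*y^2 + 10*x + 1*y + 6 is:
H = [[-12, -5], [-5, -6]]
Trace = -12 - 6 = -18
Determinant = -12*-6 - (-5)^2 = 47
Discriminant = (-18)^2 - 4*47 = 136.0
Eigenvalues: lambda_1 = -14.831, lambda_2 = -3.169
The function is concave.

1


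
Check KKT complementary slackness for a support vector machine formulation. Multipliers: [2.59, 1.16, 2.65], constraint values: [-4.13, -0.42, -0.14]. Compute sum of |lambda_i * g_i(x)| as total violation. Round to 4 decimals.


KKT complementary slackness check:
lambda_1 * g_1 = 2.59 * -4.13 = -10.6967
lambda_2 * g_2 = 1.16 * -0.42 = -0.4872
lambda_3 * g_3 = 2.65 * -0.14 = -0.371
Total violation = 10.6967 + 0.4872 + 0.371 = 11.5549


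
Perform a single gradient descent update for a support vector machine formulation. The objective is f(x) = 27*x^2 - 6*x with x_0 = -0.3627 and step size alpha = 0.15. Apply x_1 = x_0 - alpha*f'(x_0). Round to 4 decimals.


We compute the gradient at x_0 and apply the update.
f'(x) = 54*x - 6
f'(-0.3627) = 54*-0.3627 - 6 = -25.5858
x_1 = -0.3627 - 0.15*-25.5858 = 3.4752


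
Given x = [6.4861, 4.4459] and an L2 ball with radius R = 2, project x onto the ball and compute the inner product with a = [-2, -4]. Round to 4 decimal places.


Step 1: Compute ||x|| (intermediates to 6 decimals).
||x|| = sqrt(6.4861^2 + 4.4459^2) = 7.863556
Step 2: Project.
Since ||x|| > R, scale = R/||x|| = 2/7.863556 = 0.254338, proj(x) = scale * x
proj(x) = [1.649662, 1.130761]
Step 3: Dot product.
a^T * proj(x) = -2*1.649662 - 4*1.130761 = -7.8224


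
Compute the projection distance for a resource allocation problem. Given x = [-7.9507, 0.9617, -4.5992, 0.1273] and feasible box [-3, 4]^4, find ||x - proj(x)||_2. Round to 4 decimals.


Project each component onto [-3, 4].
clip(-7.9507) = -3.0, clip(0.9617) = 0.9617, clip(-4.5992) = -3.0, clip(0.1273) = 0.1273
Projection = [-3.0, 0.9617, -3.0, 0.1273]
Squared diffs: [24.5094, 0.0, 2.5574, 0.0]
Distance = sqrt(27.0668) = 5.2026


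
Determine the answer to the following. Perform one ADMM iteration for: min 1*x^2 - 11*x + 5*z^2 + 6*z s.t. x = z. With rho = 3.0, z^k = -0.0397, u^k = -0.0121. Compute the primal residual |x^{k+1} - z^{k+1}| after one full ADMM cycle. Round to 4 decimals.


ADMM iteration with rho = 3.0, z^k = -0.0397, u^k = -0.0121
Step 1: x-update.
Minimize 1*x^2 - 11*x + (3.0/2)*(x + 0.0397 - 0.0121)^2
FOC: (2*1 + 3.0)*x = 11 + 3.0*(-0.0397 + 0.0121)
x^{k+1} = 2.1834
Step 2: z-update.
Minimize 5*z^2 + 6*z + (3.0/2)*(2.1834 - z - 0.0121)^2
FOC: (2*5 + 3.0)*z = -6 + 3.0*(2.1834 - 0.0121)
z^{k+1} = 0.0395
Step 3: u-update.
u^{k+1} = -0.0121 + 2.1834 - 0.0395 = 2.1318
Step 4: Primal residual = |2.1834 - 0.0395| = 2.1439


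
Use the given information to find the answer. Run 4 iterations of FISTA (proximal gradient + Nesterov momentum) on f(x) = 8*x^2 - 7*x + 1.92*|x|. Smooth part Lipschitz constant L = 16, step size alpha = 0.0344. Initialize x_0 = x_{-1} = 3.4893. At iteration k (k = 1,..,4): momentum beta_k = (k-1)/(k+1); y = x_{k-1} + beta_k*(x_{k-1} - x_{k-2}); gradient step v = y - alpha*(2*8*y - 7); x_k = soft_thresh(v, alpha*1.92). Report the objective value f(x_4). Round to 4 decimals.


FISTA on f(x) = 8*x^2 - 7*x + 1.92*|x|
L = 16, alpha = 0.0344
Iteration 1: beta = 0.0, y = 3.4893 + 0.0*(3.4893 - 3.4893) = 3.4893
  grad(y) = 48.8288, v = y - alpha*grad = 1.8096
  prox(v) = soft_thresh(1.8096, 0.066) = 1.7435
Iteration 2: beta = 0.3333, y = 1.7435 + 0.3333*(1.7435 - 3.4893) = 1.1616
  grad(y) = 11.5859, v = y - alpha*grad = 0.7631
  prox(v) = soft_thresh(0.7631, 0.066) = 0.697
Iteration 3: beta = 0.5, y = 0.697 + 0.5*(0.697 - 1.7435) = 0.1738
  grad(y) = -4.2199, v = y - alpha*grad = 0.3189
  prox(v) = soft_thresh(0.3189, 0.066) = 0.2529
Iteration 4: beta = 0.6, y = 0.2529 + 0.6*(0.2529 - 0.697) = -0.0136
  grad(y) = -7.2178, v = y - alpha*grad = 0.2347
  prox(v) = soft_thresh(0.2347, 0.066) = 0.1686
f(x_4) = 8*0.1686^2 - 7*0.1686 + 1.92*|0.1686| = -0.6292


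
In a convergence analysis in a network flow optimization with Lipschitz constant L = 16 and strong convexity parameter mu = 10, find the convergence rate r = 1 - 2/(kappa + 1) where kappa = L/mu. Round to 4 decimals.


Step 1: Compute the condition number.
kappa = L/mu = 16/10 = 1.6
Step 2: Compute the convergence rate.
r = 1 - 2/(kappa + 1) = 1 - 2*mu/(L + mu) = (L - mu)/(L + mu) = 6/26 = 0.2308


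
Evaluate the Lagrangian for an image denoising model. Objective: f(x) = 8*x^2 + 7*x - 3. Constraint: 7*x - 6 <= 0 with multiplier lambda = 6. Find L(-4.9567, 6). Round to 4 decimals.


Step 1: Evaluate f(x).
f(-4.9567) = 8*(-4.9567)^2 + 7*(-4.9567) - 3 = 158.8541
Step 2: Evaluate g(x).
g(-4.9567) = 7*-4.9567 - 6 = -40.6969
Step 3: Compute Lagrangian.
L = 158.8541 + 6*-40.6969 = -85.3273


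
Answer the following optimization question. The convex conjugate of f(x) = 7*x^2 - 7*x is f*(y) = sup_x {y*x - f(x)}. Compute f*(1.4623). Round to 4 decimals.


f*(y) = sup_x {y*x - a*x^2 - b*x} = sup_x {(y-b)*x - a*x^2}
FOC: (y - b) - 2a*x = 0 => x* = (y - b)/(2a)
x* = (1.4623 + 7)/(2*7) = 0.6045
f*(1.4623) = (y-b)^2/(4a) = (1.4623 + 7)^2/(4*7)
= 71.6105/28 = 2.5575


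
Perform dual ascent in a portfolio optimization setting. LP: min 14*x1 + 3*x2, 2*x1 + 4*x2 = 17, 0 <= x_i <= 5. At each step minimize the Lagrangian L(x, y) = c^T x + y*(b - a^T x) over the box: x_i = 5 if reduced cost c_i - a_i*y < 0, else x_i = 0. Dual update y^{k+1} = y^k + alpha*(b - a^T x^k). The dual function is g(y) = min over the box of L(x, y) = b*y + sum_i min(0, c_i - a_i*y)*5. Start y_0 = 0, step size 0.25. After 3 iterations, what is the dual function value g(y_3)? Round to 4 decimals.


Dual ascent for LP: min 14*x1 + 3*x2, 2*x1 + 4*x2 = 17, 0 <= x_i <= 5
Step 1: y^k = 0.0, reduced costs: (14.0, 3.0)
  x^k = (0.0, 0.0), subgradient = b - a^T x = 17.0
  y^{k+1} = 0.0 + 0.25*17.0 = 4.25
Step 2: y^k = 4.25, reduced costs: (5.5, -14.0)
  x^k = (0.0, 5.0), subgradient = b - a^T x = -3.0
  y^{k+1} = 4.25 + 0.25*-3.0 = 3.5
Step 3: y^k = 3.5, reduced costs: (7.0, -11.0)
  x^k = (0.0, 5.0), subgradient = b - a^T x = -3.0
  y^{k+1} = 3.5 + 0.25*-3.0 = 2.75
Dual objective at y_3 = 2.75: reduced costs (8.5, -8.0), box minimizer x = (0.0, 5.0)
g(y_3) = b*y + (c1 - a1*y)*x1 + (c2 - a2*y)*x2 = 17*2.75 + 8.5*0.0 + (-8.0)*5.0 = 46.75 + 0.0 - 40.0 = 6.75


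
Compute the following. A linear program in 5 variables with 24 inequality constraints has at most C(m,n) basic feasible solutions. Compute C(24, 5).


Each vertex corresponds to some choice of n active constraints out of m, so the number of vertices is at most C(m, n) = m! / (n!(m-n)!).
m = 24, n = 5
Numerator: 24 * 23 * 22 * 21 * 20
Denominator: 5! = 120
C(24, 5) = 42504


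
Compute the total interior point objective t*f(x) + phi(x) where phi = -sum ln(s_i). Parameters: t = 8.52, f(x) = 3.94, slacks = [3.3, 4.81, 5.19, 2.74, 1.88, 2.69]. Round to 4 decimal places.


Step 1: Compute log-barrier.
ln values: [1.1939, 1.5707, 1.6467, 1.008, 0.6313, 0.9895]
phi = -(1.1939 + 1.5707 + 1.6467 + 1.008 + 0.6313 + 0.9895) = -7.0401
Step 2: Compute augmented objective.
t*f(x) = 8.52*3.94 = 33.5688
Total = 33.5688 - 7.0401 = 26.5287


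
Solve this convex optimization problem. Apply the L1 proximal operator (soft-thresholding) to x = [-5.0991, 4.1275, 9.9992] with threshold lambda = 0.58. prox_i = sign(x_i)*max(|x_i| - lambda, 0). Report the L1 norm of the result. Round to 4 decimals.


Soft-thresholding with lambda = 0.58:
prox(-5.0991) = sign(-5.0991)*max(|-5.0991| - 0.58, 0) = -4.5191
prox(4.1275) = sign(4.1275)*max(|4.1275| - 0.58, 0) = 3.5475
prox(9.9992) = sign(9.9992)*max(|9.9992| - 0.58, 0) = 9.4192
prox(x) = [-4.5191, 3.5475, 9.4192]
||prox(x)||_1 = 4.5191 + 3.5475 + 9.4192 = 17.4858


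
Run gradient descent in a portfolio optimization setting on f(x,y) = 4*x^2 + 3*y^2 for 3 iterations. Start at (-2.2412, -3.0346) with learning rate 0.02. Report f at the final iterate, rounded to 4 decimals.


Gradient descent on f(x,y) = 4*x^2 + 3*y^2.
Starting point: (-2.2412, -3.0346), alpha = 0.02
Step 1: grad_x = 2*4*-2.2412 = -17.9296, grad_y = 2*3*-3.0346 = -18.2076
  x_1 = -2.2412 - 0.02*-17.9296 = -1.8826
  y_1 = -3.0346 - 0.02*-18.2076 = -2.6704
Step 2: grad_x = 2*4*-1.8826 = -15.0609, grad_y = 2*3*-2.6704 = -16.0227
  x_2 = -1.8826 - 0.02*-15.0609 = -1.5814
  y_2 = -2.6704 - 0.02*-16.0227 = -2.35
Step 3: grad_x = 2*4*-1.5814 = -12.6511, grad_y = 2*3*-2.35 = -14.1
  x_3 = -1.5814 - 0.02*-12.6511 = -1.3284
  y_3 = -2.35 - 0.02*-14.1 = -2.068
f(-1.3284, -2.068) = 4*(-1.3284)^2 + 3*(-2.068)^2 = 19.8881


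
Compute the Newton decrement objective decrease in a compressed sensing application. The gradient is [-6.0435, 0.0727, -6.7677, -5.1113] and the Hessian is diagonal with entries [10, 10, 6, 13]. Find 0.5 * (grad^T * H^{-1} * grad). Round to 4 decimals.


Step 1: H is diagonal, so H^(-1) * g = [-0.6044, 0.0073, -1.128, -0.3932].
Step 2: g^T H^(-1) g = sum_i g_i^2 / H_ii
  = (-6.0435)^2/10 + (0.0727)^2/10 + (-6.7677)^2/6 + (-5.1113)^2/13
  = 3.6524 + 0.0005 + 7.6336 + 2.0096 = 13.2962
Step 3: Objective decrease = 0.5 * g^T H^(-1) g = 6.6481


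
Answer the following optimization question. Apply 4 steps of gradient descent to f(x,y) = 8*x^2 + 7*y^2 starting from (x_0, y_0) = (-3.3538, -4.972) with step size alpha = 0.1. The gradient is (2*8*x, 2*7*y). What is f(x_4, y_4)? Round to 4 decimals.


Gradient descent on f(x,y) = 8*x^2 + 7*y^2.
Starting point: (-3.3538, -4.972), alpha = 0.1
Step 1: grad_x = 2*8*-3.3538 = -53.6608, grad_y = 2*7*-4.972 = -69.608
  x_1 = -3.3538 - 0.1*-53.6608 = 2.0123
  y_1 = -4.972 - 0.1*-69.608 = 1.9888
Step 2: grad_x = 2*8*2.0123 = 32.1965, grad_y = 2*7*1.9888 = 27.8432
  x_2 = 2.0123 - 0.1*32.1965 = -1.2074
  y_2 = 1.9888 - 0.1*27.8432 = -0.7955
Step 3: grad_x = 2*8*-1.2074 = -19.3179, grad_y = 2*7*-0.7955 = -11.1373
  x_3 = -1.2074 - 0.1*-19.3179 = 0.7244
  y_3 = -0.7955 - 0.1*-11.1373 = 0.3182
Step 4: grad_x = 2*8*0.7244 = 11.5907, grad_y = 2*7*0.3182 = 4.4549
  x_4 = 0.7244 - 0.1*11.5907 = -0.4347
  y_4 = 0.3182 - 0.1*4.4549 = -0.1273
f(-0.4347, -0.1273) = 8*(-0.4347)^2 + 7*(-0.1273)^2 = 1.6248


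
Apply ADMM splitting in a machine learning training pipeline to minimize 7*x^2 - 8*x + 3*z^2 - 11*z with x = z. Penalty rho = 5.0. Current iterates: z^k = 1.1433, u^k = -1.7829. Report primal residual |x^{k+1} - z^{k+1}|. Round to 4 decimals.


ADMM iteration with rho = 5.0, z^k = 1.1433, u^k = -1.7829
Step 1: x-update.
Minimize 7*x^2 - 8*x + (5.0/2)*(x - 1.1433 - 1.7829)^2
FOC: (2*7 + 5.0)*x = 8 + 5.0*(1.1433 + 1.7829)
x^{k+1} = 1.1911
Step 2: z-update.
Minimize 3*z^2 - 11*z + (5.0/2)*(1.1911 - z - 1.7829)^2
FOC: (2*3 + 5.0)*z = 11 + 5.0*(1.1911 - 1.7829)
z^{k+1} = 0.731
Step 3: u-update.
u^{k+1} = -1.7829 + 1.1911 - 0.731 = -1.3228
Step 4: Primal residual = |1.1911 - 0.731| = 0.4601


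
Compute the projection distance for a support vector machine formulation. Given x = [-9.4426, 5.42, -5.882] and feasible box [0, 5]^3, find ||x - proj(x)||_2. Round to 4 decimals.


Project each component onto [0, 5].
clip(-9.4426) = 0.0, clip(5.42) = 5.0, clip(-5.882) = 0.0
Projection = [0.0, 5.0, 0.0]
Squared diffs: [89.1627, 0.1764, 34.5979]
Distance = sqrt(123.937) = 11.1327


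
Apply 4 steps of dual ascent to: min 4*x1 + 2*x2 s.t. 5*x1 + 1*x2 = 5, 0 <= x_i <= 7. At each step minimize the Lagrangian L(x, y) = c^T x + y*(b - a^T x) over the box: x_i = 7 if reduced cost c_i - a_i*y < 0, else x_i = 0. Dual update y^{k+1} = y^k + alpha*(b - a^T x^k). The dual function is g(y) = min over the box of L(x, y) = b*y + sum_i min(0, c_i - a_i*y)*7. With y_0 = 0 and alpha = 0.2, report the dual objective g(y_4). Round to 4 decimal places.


Dual ascent for LP: min 4*x1 + 2*x2, 5*x1 + 1*x2 = 5, 0 <= x_i <= 7
Step 1: y^k = 0.0, reduced costs: (4.0, 2.0)
  x^k = (0.0, 0.0), subgradient = b - a^T x = 5.0
  y^{k+1} = 0.0 + 0.2*5.0 = 1.0
Step 2: y^k = 1.0, reduced costs: (-1.0, 1.0)
  x^k = (7.0, 0.0), subgradient = b - a^T x = -30.0
  y^{k+1} = 1.0 + 0.2*-30.0 = -5.0
Step 3: y^k = -5.0, reduced costs: (29.0, 7.0)
  x^k = (0.0, 0.0), subgradient = b - a^T x = 5.0
  y^{k+1} = -5.0 + 0.2*5.0 = -4.0
Step 4: y^k = -4.0, reduced costs: (24.0, 6.0)
  x^k = (0.0, 0.0), subgradient = b - a^T x = 5.0
  y^{k+1} = -4.0 + 0.2*5.0 = -3.0
Dual objective at y_4 = -3.0: reduced costs (19.0, 5.0), box minimizer x = (0.0, 0.0)
g(y_4) = b*y + (c1 - a1*y)*x1 + (c2 - a2*y)*x2 = 5*(-3.0) + 19.0*0.0 + 5.0*0.0 = -15.0 + 0.0 + 0.0 = -15.0


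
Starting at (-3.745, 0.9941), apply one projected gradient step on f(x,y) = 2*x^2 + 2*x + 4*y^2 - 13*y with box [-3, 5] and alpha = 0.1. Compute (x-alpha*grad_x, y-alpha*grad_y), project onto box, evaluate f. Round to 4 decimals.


Step 1: Compute gradient at (-3.745, 0.9941).
grad_x = 2*2*-3.745 + 2 = -12.98
grad_y = 2*4*0.9941 - 13 = -5.0472
Step 2: Gradient step.
x_raw = -3.745 - 0.1*-12.98 = -2.447
y_raw = 0.9941 - 0.1*-5.0472 = 1.4988
Step 3: Project onto [-3, 5].
x_proj = clip(-2.447) = -2.447
y_proj = clip(1.4988) = 1.4988
Step 4: Evaluate f.
f(-2.447, 1.4988) = -3.4172


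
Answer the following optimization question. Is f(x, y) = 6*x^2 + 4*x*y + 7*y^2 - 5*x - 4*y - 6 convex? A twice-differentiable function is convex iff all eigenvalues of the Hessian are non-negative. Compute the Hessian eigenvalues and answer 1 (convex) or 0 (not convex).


The Hessian of f(x,y) = 6*x^2 + 4*x*y + 7*y^2 - 5*x - 4*y - 6 is:
H = [[12, 4], [4, 14]]
Trace = 12 + 14 = 26
Determinant = 12*14 - (4)^2 = 152
Discriminant = (26)^2 - 4*152 = 68.0
Eigenvalues: lambda_1 = 8.8769, lambda_2 = 17.1231
The function is convex.

1


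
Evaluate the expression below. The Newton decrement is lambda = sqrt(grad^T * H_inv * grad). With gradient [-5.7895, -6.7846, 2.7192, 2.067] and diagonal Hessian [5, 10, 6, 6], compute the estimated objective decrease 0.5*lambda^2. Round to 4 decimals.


Step 1: H is diagonal, so H^(-1) * g = [-1.1579, -0.6785, 0.4532, 0.3445].
Step 2: g^T H^(-1) g = sum_i g_i^2 / H_ii
  = (-5.7895)^2/5 + (-6.7846)^2/10 + (2.7192)^2/6 + (2.067)^2/6
  = 6.7037 + 4.6031 + 1.2323 + 0.7121 = 13.2512
Step 3: Objective decrease = 0.5 * g^T H^(-1) g = 6.6256


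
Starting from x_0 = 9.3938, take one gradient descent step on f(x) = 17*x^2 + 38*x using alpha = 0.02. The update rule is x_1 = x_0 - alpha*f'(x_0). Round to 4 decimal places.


We compute the gradient at x_0 and apply the update.
f'(x) = 34*x + 38
f'(9.3938) = 34*9.3938 + 38 = 357.3892
x_1 = 9.3938 - 0.02*357.3892 = 2.246


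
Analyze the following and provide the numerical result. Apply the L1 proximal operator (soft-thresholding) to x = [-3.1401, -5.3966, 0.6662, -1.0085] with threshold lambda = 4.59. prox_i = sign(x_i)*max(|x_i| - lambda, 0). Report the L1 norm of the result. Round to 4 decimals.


Soft-thresholding with lambda = 4.59:
prox(-3.1401) = sign(-3.1401)*max(|-3.1401| - 4.59, 0) = 0.0
prox(-5.3966) = sign(-5.3966)*max(|-5.3966| - 4.59, 0) = -0.8066
prox(0.6662) = sign(0.6662)*max(|0.6662| - 4.59, 0) = 0.0
prox(-1.0085) = sign(-1.0085)*max(|-1.0085| - 4.59, 0) = 0.0
prox(x) = [0.0, -0.8066, 0.0, 0.0]
||prox(x)||_1 = 0.0 + 0.8066 + 0.0 + 0.0 = 0.8066


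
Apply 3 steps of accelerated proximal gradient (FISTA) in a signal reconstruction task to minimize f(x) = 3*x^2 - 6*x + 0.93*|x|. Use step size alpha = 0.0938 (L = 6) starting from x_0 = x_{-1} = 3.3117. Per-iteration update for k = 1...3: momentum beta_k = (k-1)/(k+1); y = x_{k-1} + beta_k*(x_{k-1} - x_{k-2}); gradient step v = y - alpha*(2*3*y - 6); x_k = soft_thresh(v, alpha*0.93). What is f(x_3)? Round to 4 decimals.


FISTA on f(x) = 3*x^2 - 6*x + 0.93*|x|
L = 6, alpha = 0.0938
Iteration 1: beta = 0.0, y = 3.3117 + 0.0*(3.3117 - 3.3117) = 3.3117
  grad(y) = 13.8702, v = y - alpha*grad = 2.0107
  prox(v) = soft_thresh(2.0107, 0.0872) = 1.9234
Iteration 2: beta = 0.3333, y = 1.9234 + 0.3333*(1.9234 - 3.3117) = 1.4607
  grad(y) = 2.7641, v = y - alpha*grad = 1.2014
  prox(v) = soft_thresh(1.2014, 0.0872) = 1.1142
Iteration 3: beta = 0.5, y = 1.1142 + 0.5*(1.1142 - 1.9234) = 0.7095
  grad(y) = -1.7427, v = y - alpha*grad = 0.873
  prox(v) = soft_thresh(0.873, 0.0872) = 0.7858
f(x_3) = 3*0.7858^2 - 6*0.7858 + 0.93*|0.7858| = -2.1316
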